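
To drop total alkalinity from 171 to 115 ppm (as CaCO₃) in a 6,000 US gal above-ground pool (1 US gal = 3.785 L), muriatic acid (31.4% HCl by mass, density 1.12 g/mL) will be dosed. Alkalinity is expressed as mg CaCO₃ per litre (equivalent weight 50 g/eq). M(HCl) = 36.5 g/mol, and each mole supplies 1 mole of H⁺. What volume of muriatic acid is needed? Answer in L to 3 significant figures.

Volume: 6,000 US gal × 3.785 L/gal = 22,710 L.
Alkalinity to neutralize: (171 − 115) = 56 mg/L as CaCO₃ × 22,710 L = 1272 g as CaCO₃.
Equivalents of H⁺ required: 1272 ÷ 50 g/eq = 25.44 eq = 25.44 mol HCl.
Mass of HCl: 25.44 × 36.5 = 928.4 g.
Mass of 31.4% solution: 928.4 / 0.314 = 2957 g.
Volume: 2957 g ÷ 1.12 g/mL = 2640 mL.

2.64 L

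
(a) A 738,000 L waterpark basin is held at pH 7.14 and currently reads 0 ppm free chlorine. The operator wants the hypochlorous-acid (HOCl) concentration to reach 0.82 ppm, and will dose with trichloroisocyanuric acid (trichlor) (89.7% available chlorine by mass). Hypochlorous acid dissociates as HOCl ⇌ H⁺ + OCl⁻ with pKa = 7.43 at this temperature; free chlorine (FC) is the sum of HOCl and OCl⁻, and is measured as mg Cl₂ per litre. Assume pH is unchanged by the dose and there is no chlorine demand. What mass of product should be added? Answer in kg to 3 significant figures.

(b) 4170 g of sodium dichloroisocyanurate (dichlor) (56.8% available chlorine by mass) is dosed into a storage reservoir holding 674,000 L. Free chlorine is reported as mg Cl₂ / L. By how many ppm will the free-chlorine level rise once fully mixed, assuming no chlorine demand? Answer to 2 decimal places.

(a) 1.02 kg; (b) 3.51 ppm

(a) [OCl⁻]/[HOCl] = 10^(pH − pKa) = 10^(7.14 − 7.43) = 0.5129; fraction as HOCl = 1/(1 + 0.5129) = 0.661.
(a) Free chlorine required for 0.82 ppm HOCl: 0.82 / 0.661 = 1.241 ppm.
(a) FC to add: 1.241 − 0 = 1.241 mg/L as Cl₂.
(a) Cl₂ equivalent: 1.241 mg/L × 738,000 L = 915.5 g.
(a) Product at 89.7% available Cl: 915.5 / 0.897 = 1021 g.

(b) Available chlorine delivered: 4170 g × 0.568 = 2369 g as Cl₂.
(b) Concentration rise: 2369 g / 674,000 L = 3.514 mg/L = 3.51 ppm.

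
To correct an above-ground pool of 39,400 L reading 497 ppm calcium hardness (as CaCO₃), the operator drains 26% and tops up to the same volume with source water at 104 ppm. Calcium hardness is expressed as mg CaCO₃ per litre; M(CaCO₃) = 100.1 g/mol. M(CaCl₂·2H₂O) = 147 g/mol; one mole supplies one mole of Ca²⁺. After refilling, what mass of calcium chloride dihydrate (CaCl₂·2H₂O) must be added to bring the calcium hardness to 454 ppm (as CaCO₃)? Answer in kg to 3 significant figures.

3.42 kg

After draining 26% and refilling: 497 × 0.74 + 104 × 0.26 = 394.82 ppm.
Deficit to target: 454 − 394.82 = 59.18 mg/L.
As CaCO₃: 59.18 mg/L × 39,400 L = 2332 g; ÷ 100.1 = 23.29 mol Ca²⁺.
Mass: 23.29 × 147 = 3424 g.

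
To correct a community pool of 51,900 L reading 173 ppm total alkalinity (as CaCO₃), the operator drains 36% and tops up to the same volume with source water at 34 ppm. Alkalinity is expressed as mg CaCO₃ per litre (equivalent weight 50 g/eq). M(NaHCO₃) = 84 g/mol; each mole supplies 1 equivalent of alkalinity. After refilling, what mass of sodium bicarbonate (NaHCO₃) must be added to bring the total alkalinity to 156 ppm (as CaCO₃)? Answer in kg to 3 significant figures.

2.88 kg

After draining 36% and refilling: 173 × 0.64 + 34 × 0.36 = 122.96 ppm.
Deficit to target: 156 − 122.96 = 33.04 mg/L.
As CaCO₃: 33.04 mg/L × 51,900 L = 1715 g; ÷ 50 g/eq ÷ 1 = 34.3 mol NaHCO₃.
Mass: 34.3 × 84 = 2881 g.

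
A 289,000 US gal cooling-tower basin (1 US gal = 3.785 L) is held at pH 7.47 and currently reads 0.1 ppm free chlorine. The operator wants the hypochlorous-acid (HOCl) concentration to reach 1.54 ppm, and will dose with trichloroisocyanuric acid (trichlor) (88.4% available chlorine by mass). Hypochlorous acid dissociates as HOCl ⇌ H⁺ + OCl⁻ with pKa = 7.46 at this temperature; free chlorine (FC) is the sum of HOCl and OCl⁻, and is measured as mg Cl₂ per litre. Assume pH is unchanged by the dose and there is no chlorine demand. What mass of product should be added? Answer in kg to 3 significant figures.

Volume: 289,000 US gal × 3.785 L/gal = 1,093,865 L.
[OCl⁻]/[HOCl] = 10^(pH − pKa) = 10^(7.47 − 7.46) = 1.023; fraction as HOCl = 1/(1 + 1.023) = 0.4942.
Free chlorine required for 1.54 ppm HOCl: 1.54 / 0.4942 = 3.116 ppm.
FC to add: 3.116 − 0.1 = 3.016 mg/L as Cl₂.
Cl₂ equivalent: 3.016 mg/L × 1,093,865 L = 3299 g.
Product at 88.4% available Cl: 3299 / 0.884 = 3732 g.

3.73 kg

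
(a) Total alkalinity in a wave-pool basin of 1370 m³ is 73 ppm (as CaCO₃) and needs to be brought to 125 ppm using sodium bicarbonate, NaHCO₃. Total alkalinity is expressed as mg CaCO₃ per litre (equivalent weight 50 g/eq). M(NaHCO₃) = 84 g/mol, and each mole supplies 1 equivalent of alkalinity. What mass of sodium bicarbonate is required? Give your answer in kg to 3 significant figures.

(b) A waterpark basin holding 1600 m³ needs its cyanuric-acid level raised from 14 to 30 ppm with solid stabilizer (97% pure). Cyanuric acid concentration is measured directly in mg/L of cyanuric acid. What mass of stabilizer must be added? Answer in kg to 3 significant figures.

(a) Volume: 1370 m³ = 1,370,000 L.
(a) Alkalinity to add: (125 − 73) = 52 mg/L as CaCO₃ × 1,370,000 L = 71,240 g as CaCO₃.
(a) Equivalents: 71,240 g ÷ 50 g/eq = 1425 eq.
(a) NaHCO₃ supplies 1 eq per mole → 1425 mol.
(a) Mass: 1425 mol × 84 g/mol = 119,700 g.

(b) Volume: 1600 m³ = 1,600,000 L.
(b) CYA to add: (30 − 14) = 16 mg/L × 1,600,000 L = 25,600 g cyanuric acid.
(b) At 97% purity: 25,600 / 0.97 = 26,390 g product.

(a) 120 kg; (b) 26.4 kg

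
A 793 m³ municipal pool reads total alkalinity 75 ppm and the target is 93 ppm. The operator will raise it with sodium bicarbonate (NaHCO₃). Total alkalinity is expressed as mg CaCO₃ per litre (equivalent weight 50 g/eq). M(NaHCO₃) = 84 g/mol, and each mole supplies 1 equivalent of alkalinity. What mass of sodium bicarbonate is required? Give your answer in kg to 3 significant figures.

24.0 kg

Volume: 793 m³ = 793,000 L.
Alkalinity to add: (93 − 75) = 18 mg/L as CaCO₃ × 793,000 L = 14,270 g as CaCO₃.
Equivalents: 14,270 g ÷ 50 g/eq = 285.5 eq.
NaHCO₃ supplies 1 eq per mole → 285.5 mol.
Mass: 285.5 mol × 84 g/mol = 23,980 g.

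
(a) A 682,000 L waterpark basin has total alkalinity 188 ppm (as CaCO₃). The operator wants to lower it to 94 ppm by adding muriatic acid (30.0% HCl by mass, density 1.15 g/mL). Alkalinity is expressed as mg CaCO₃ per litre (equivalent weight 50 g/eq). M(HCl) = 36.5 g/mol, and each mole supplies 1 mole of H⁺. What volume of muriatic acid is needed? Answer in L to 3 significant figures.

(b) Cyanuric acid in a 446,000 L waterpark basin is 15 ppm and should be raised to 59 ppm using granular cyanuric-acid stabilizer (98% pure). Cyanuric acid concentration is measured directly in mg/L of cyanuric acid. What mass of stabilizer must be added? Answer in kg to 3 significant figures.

(a) Alkalinity to neutralize: (188 − 94) = 94 mg/L as CaCO₃ × 682,000 L = 64,110 g as CaCO₃.
(a) Equivalents of H⁺ required: 64,110 ÷ 50 g/eq = 1282 eq = 1282 mol HCl.
(a) Mass of HCl: 1282 × 36.5 = 46,800 g.
(a) Mass of 30.0% solution: 46,800 / 0.3 = 156,000 g.
(a) Volume: 156,000 g ÷ 1.15 g/mL = 135,600 mL.

(b) CYA to add: (59 − 15) = 44 mg/L × 446,000 L = 19,620 g cyanuric acid.
(b) At 98% purity: 19,620 / 0.98 = 20,020 g product.

(a) 136 L; (b) 20.0 kg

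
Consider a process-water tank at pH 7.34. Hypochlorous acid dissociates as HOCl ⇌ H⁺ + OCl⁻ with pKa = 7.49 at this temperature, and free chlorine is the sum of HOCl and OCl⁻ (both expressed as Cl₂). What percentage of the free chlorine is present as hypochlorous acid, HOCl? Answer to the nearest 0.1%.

[OCl⁻]/[HOCl] = 10^(pH − pKa) = 10^(7.34 − 7.49) = 10^-0.15 = 0.7079.
Fraction as HOCl = 1 / (1 + 0.7079) = 0.5855.

58.5%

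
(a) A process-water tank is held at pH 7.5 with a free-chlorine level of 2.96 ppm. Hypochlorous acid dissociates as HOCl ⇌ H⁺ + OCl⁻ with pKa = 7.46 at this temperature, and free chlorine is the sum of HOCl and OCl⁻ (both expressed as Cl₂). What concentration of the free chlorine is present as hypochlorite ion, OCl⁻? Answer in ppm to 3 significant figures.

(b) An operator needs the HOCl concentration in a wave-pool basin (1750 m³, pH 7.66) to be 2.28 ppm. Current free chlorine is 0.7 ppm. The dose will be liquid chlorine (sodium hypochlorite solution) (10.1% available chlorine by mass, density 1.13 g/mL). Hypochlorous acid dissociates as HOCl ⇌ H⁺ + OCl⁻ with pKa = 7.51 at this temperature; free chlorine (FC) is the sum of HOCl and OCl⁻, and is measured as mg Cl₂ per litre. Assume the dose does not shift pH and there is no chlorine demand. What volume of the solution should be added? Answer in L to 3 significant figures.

(a) 1.55 ppm; (b) 73.6 L

(a) [OCl⁻]/[HOCl] = 10^(pH − pKa) = 10^(7.5 − 7.46) = 10^0.04 = 1.096.
(a) Fraction as HOCl = 1 / (1 + 1.096) = 0.477.
(a) OCl⁻ = (1 − 0.477) × 2.96 ppm = 1.548 ppm.

(b) Volume: 1750 m³ = 1,750,000 L.
(b) [OCl⁻]/[HOCl] = 10^(pH − pKa) = 10^(7.66 − 7.51) = 1.413; fraction as HOCl = 1/(1 + 1.413) = 0.4145.
(b) Free chlorine required for 2.28 ppm HOCl: 2.28 / 0.4145 = 5.501 ppm.
(b) FC to add: 5.501 − 0.7 = 4.801 mg/L as Cl₂.
(b) Cl₂ equivalent: 4.801 mg/L × 1,750,000 L = 8401 g.
(b) Product at 10.1% available Cl: 8401 / 0.101 = 83,180 g.
(b) Volume: 83,180 g ÷ 1.13 g/mL = 73,610 mL.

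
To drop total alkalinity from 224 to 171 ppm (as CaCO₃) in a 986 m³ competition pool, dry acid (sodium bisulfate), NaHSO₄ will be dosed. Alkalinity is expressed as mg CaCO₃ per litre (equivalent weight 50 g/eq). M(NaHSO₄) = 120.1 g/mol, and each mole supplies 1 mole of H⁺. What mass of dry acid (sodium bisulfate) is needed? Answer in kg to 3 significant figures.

126 kg

Volume: 986 m³ = 986,000 L.
Alkalinity to neutralize: (224 − 171) = 53 mg/L as CaCO₃ × 986,000 L = 52,260 g as CaCO₃.
Equivalents of H⁺ required: 52,260 ÷ 50 g/eq = 1045 eq = 1045 mol NaHSO₄.
Mass of NaHSO₄: 1045 × 120.1 = 125,500 g.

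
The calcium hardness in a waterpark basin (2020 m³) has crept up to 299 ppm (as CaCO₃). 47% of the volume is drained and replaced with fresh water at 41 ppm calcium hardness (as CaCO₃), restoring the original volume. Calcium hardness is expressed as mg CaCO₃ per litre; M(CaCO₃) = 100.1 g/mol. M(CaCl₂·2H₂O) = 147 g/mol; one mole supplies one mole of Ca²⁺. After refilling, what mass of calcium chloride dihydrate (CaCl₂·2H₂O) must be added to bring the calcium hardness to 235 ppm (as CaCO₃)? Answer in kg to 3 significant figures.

Volume: 2020 m³ = 2,020,000 L.
After draining 47% and refilling: 299 × 0.53 + 41 × 0.47 = 177.74 ppm.
Deficit to target: 235 − 177.74 = 57.26 mg/L.
As CaCO₃: 57.26 mg/L × 2,020,000 L = 115,700 g; ÷ 100.1 = 1155 mol Ca²⁺.
Mass: 1155 × 147 = 169,900 g.

170 kg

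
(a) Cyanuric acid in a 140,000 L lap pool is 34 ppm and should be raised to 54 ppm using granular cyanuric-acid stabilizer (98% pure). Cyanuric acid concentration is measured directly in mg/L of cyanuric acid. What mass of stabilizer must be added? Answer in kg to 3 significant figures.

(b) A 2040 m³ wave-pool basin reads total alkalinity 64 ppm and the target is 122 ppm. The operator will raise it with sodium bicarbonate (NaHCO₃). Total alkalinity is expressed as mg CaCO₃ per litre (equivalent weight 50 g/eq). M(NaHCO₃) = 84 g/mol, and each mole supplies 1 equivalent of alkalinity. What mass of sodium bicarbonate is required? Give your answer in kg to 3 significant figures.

(a) CYA to add: (54 − 34) = 20 mg/L × 140,000 L = 2800 g cyanuric acid.
(a) At 98% purity: 2800 / 0.98 = 2857 g product.

(b) Volume: 2040 m³ = 2,040,000 L.
(b) Alkalinity to add: (122 − 64) = 58 mg/L as CaCO₃ × 2,040,000 L = 118,300 g as CaCO₃.
(b) Equivalents: 118,300 g ÷ 50 g/eq = 2366 eq.
(b) NaHCO₃ supplies 1 eq per mole → 2366 mol.
(b) Mass: 2366 mol × 84 g/mol = 198,800 g.

(a) 2.86 kg; (b) 199 kg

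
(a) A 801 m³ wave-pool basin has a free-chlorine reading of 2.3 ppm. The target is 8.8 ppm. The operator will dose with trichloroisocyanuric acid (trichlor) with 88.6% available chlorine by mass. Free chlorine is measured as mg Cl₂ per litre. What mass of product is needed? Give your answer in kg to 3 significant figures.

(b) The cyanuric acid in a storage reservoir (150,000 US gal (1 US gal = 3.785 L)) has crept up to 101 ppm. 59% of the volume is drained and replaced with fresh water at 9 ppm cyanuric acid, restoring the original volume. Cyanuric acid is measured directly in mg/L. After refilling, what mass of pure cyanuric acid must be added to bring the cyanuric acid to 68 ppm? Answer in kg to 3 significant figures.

(a) 5.88 kg; (b) 12.1 kg

(a) Volume: 801 m³ = 801,000 L.
(a) Chlorine deficit: 8.8 − 2.3 = 6.5 ppm = 6.5 mg/L as Cl₂.
(a) Cl₂ equivalent needed: 6.5 mg/L × 801,000 L = 5,206,000 mg = 5206 g.
(a) Product at 88.6% available chlorine: 5206 / 0.886 = 5876 g.

(b) Volume: 150,000 US gal × 3.785 L/gal = 567,750 L.
(b) After draining 59% and refilling: 101 × 0.41 + 9 × 0.59 = 46.72 ppm.
(b) Deficit to target: 68 − 46.72 = 21.28 mg/L.
(b) Mass: 21.28 mg/L × 567,750 L = 12,080 g cyanuric acid.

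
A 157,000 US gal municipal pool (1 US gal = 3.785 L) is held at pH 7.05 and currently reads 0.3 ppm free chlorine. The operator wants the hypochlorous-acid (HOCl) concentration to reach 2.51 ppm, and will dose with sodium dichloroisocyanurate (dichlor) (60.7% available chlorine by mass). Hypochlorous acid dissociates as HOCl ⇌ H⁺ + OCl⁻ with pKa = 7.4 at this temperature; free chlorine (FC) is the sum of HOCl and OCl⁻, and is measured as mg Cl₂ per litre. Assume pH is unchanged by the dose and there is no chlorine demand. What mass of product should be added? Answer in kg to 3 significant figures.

3.26 kg

Volume: 157,000 US gal × 3.785 L/gal = 594,245 L.
[OCl⁻]/[HOCl] = 10^(pH − pKa) = 10^(7.05 − 7.4) = 0.4467; fraction as HOCl = 1/(1 + 0.4467) = 0.6912.
Free chlorine required for 2.51 ppm HOCl: 2.51 / 0.6912 = 3.631 ppm.
FC to add: 3.631 − 0.3 = 3.331 mg/L as Cl₂.
Cl₂ equivalent: 3.331 mg/L × 594,245 L = 1980 g.
Product at 60.7% available Cl: 1980 / 0.607 = 3261 g.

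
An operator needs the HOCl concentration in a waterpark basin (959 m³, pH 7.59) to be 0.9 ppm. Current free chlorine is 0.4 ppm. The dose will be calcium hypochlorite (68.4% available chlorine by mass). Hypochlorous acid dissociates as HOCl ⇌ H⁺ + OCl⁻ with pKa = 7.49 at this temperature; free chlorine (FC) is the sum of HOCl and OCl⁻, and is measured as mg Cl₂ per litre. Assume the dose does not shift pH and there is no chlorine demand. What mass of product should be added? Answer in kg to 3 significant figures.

2.29 kg

Volume: 959 m³ = 959,000 L.
[OCl⁻]/[HOCl] = 10^(pH − pKa) = 10^(7.59 − 7.49) = 1.259; fraction as HOCl = 1/(1 + 1.259) = 0.4427.
Free chlorine required for 0.9 ppm HOCl: 0.9 / 0.4427 = 2.033 ppm.
FC to add: 2.033 − 0.4 = 1.633 mg/L as Cl₂.
Cl₂ equivalent: 1.633 mg/L × 959,000 L = 1566 g.
Product at 68.4% available Cl: 1566 / 0.684 = 2290 g.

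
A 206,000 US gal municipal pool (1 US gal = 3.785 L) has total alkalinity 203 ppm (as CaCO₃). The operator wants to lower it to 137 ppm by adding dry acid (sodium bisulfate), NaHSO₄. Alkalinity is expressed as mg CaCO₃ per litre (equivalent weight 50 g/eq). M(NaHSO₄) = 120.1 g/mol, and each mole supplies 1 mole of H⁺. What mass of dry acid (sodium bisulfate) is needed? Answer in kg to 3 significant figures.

124 kg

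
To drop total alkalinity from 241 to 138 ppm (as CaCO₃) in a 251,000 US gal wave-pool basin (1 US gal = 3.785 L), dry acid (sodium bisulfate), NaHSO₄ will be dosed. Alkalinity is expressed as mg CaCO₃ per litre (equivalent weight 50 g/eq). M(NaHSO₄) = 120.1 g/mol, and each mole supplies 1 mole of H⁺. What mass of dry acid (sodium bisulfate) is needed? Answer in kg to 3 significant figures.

235 kg

Volume: 251,000 US gal × 3.785 L/gal = 950,035 L.
Alkalinity to neutralize: (241 − 138) = 103 mg/L as CaCO₃ × 950,035 L = 97,850 g as CaCO₃.
Equivalents of H⁺ required: 97,850 ÷ 50 g/eq = 1957 eq = 1957 mol NaHSO₄.
Mass of NaHSO₄: 1957 × 120.1 = 235,000 g.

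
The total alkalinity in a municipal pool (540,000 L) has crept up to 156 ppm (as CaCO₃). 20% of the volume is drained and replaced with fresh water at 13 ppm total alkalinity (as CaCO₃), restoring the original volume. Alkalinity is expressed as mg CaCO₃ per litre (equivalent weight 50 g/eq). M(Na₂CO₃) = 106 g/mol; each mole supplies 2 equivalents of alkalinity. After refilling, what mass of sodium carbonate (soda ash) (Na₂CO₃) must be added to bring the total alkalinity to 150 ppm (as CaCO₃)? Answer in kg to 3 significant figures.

12.9 kg

After draining 20% and refilling: 156 × 0.80 + 13 × 0.20 = 127.4 ppm.
Deficit to target: 150 − 127.4 = 22.6 mg/L.
As CaCO₃: 22.6 mg/L × 540,000 L = 12,200 g; ÷ 50 g/eq ÷ 2 = 122 mol Na₂CO₃.
Mass: 122 × 106 = 12,940 g.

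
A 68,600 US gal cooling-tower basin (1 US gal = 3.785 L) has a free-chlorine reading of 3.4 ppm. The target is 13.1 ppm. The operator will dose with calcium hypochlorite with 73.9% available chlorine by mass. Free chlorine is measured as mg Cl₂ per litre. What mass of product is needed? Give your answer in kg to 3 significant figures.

3.41 kg

Volume: 68,600 US gal × 3.785 L/gal = 259,651 L.
Chlorine deficit: 13.1 − 3.4 = 9.7 ppm = 9.7 mg/L as Cl₂.
Cl₂ equivalent needed: 9.7 mg/L × 259,651 L = 2,519,000 mg = 2519 g.
Product at 73.9% available chlorine: 2519 / 0.739 = 3408 g.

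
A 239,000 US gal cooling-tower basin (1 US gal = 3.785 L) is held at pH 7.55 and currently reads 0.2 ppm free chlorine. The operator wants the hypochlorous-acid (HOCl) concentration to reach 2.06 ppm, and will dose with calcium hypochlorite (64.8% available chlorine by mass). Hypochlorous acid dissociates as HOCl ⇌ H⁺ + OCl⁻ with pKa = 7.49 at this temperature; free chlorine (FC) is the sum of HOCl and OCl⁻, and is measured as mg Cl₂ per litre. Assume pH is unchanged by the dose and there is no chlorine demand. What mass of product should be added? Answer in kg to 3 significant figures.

Volume: 239,000 US gal × 3.785 L/gal = 904,615 L.
[OCl⁻]/[HOCl] = 10^(pH − pKa) = 10^(7.55 − 7.49) = 1.148; fraction as HOCl = 1/(1 + 1.148) = 0.4655.
Free chlorine required for 2.06 ppm HOCl: 2.06 / 0.4655 = 4.425 ppm.
FC to add: 4.425 − 0.2 = 4.225 mg/L as Cl₂.
Cl₂ equivalent: 4.225 mg/L × 904,615 L = 3822 g.
Product at 64.8% available Cl: 3822 / 0.648 = 5898 g.

5.90 kg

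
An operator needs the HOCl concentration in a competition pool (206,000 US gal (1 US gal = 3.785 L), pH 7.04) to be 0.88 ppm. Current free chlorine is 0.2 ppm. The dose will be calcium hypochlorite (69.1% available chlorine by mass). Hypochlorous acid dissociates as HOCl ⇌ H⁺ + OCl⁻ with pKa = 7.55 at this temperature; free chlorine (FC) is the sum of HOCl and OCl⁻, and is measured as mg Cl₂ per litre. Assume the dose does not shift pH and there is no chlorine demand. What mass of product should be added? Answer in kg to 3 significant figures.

1.07 kg

Volume: 206,000 US gal × 3.785 L/gal = 779,710 L.
[OCl⁻]/[HOCl] = 10^(pH − pKa) = 10^(7.04 − 7.55) = 0.309; fraction as HOCl = 1/(1 + 0.309) = 0.7639.
Free chlorine required for 0.88 ppm HOCl: 0.88 / 0.7639 = 1.152 ppm.
FC to add: 1.152 − 0.2 = 0.9519 mg/L as Cl₂.
Cl₂ equivalent: 0.9519 mg/L × 779,710 L = 742.2 g.
Product at 69.1% available Cl: 742.2 / 0.691 = 1074 g.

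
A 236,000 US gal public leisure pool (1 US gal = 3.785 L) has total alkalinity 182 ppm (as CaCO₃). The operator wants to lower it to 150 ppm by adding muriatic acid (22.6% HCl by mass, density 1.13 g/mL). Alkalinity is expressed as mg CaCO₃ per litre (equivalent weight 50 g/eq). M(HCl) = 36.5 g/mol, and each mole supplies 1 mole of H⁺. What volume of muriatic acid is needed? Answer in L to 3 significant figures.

81.7 L

Volume: 236,000 US gal × 3.785 L/gal = 893,260 L.
Alkalinity to neutralize: (182 − 150) = 32 mg/L as CaCO₃ × 893,260 L = 28,580 g as CaCO₃.
Equivalents of H⁺ required: 28,580 ÷ 50 g/eq = 571.7 eq = 571.7 mol HCl.
Mass of HCl: 571.7 × 36.5 = 20,870 g.
Mass of 22.6% solution: 20,870 / 0.226 = 92,330 g.
Volume: 92,330 g ÷ 1.13 g/mL = 81,710 mL.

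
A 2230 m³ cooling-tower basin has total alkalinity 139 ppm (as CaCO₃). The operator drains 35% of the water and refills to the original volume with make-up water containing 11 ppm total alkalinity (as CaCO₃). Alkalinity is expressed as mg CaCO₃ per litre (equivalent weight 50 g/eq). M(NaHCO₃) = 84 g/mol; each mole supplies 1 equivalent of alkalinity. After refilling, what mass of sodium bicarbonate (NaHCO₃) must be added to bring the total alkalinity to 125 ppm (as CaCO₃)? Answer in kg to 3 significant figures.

115 kg

Volume: 2230 m³ = 2,230,000 L.
After draining 35% and refilling: 139 × 0.65 + 11 × 0.35 = 94.2 ppm.
Deficit to target: 125 − 94.2 = 30.8 mg/L.
As CaCO₃: 30.8 mg/L × 2,230,000 L = 68,680 g; ÷ 50 g/eq ÷ 1 = 1374 mol NaHCO₃.
Mass: 1374 × 84 = 115,400 g.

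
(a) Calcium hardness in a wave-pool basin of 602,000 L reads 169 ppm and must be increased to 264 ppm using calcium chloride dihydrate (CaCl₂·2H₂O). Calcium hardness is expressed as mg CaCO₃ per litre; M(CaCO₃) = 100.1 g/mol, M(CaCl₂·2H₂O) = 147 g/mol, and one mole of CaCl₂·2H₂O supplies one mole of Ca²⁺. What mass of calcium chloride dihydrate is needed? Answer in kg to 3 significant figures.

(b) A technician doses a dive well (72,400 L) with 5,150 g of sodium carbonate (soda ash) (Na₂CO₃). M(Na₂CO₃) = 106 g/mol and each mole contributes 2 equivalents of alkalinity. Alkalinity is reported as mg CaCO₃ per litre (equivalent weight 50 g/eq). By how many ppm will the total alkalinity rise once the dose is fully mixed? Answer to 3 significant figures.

(a) 84.0 kg; (b) 67.1 ppm

(a) Hardness to add: (264 − 169) = 95 mg/L as CaCO₃ × 602,000 L = 57,190 g as CaCO₃.
(a) Moles of Ca²⁺ (1 mol Ca²⁺ ≡ 1 mol CaCO₃): 57,190 / 100.1 g/mol = 571.3 mol.
(a) Mass of CaCl₂·2H₂O: 571.3 × 147 = 83,990 g.

(b) Moles of Na₂CO₃: 5,150 g ÷ 106 g/mol = 48.58 mol → 97.17 eq of alkalinity.
(b) As CaCO₃: 97.17 eq × 50 g/eq = 4858 g.
(b) Rise: 4858 g / 72,400 L × 1000 = 67.11 mg/L.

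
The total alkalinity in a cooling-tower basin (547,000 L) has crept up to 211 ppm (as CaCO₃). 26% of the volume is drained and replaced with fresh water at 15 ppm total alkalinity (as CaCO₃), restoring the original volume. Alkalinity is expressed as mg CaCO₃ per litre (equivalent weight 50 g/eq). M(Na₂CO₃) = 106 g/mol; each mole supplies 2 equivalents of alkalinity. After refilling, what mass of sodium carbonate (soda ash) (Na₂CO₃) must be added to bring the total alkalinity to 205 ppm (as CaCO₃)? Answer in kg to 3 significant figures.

26.1 kg

After draining 26% and refilling: 211 × 0.74 + 15 × 0.26 = 160.04 ppm.
Deficit to target: 205 − 160.04 = 44.96 mg/L.
As CaCO₃: 44.96 mg/L × 547,000 L = 24,590 g; ÷ 50 g/eq ÷ 2 = 245.9 mol Na₂CO₃.
Mass: 245.9 × 106 = 26,070 g.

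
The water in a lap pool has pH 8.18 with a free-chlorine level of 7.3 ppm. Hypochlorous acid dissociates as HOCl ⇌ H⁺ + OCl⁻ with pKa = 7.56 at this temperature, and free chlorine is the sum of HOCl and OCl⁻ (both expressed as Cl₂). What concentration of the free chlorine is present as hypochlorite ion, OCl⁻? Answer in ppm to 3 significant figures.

5.89 ppm

[OCl⁻]/[HOCl] = 10^(pH − pKa) = 10^(8.18 − 7.56) = 10^0.62 = 4.169.
Fraction as HOCl = 1 / (1 + 4.169) = 0.1935.
OCl⁻ = (1 − 0.1935) × 7.3 ppm = 5.888 ppm.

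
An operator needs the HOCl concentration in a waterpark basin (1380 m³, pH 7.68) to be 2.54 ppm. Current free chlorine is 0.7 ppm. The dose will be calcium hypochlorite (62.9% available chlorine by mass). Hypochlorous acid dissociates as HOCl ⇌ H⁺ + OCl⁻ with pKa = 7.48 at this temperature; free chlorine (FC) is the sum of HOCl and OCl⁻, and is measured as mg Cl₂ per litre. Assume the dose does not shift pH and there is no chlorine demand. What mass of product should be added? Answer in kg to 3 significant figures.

12.9 kg

Volume: 1380 m³ = 1,380,000 L.
[OCl⁻]/[HOCl] = 10^(pH − pKa) = 10^(7.68 − 7.48) = 1.585; fraction as HOCl = 1/(1 + 1.585) = 0.3869.
Free chlorine required for 2.54 ppm HOCl: 2.54 / 0.3869 = 6.566 ppm.
FC to add: 6.566 − 0.7 = 5.866 mg/L as Cl₂.
Cl₂ equivalent: 5.866 mg/L × 1,380,000 L = 8095 g.
Product at 62.9% available Cl: 8095 / 0.629 = 12,870 g.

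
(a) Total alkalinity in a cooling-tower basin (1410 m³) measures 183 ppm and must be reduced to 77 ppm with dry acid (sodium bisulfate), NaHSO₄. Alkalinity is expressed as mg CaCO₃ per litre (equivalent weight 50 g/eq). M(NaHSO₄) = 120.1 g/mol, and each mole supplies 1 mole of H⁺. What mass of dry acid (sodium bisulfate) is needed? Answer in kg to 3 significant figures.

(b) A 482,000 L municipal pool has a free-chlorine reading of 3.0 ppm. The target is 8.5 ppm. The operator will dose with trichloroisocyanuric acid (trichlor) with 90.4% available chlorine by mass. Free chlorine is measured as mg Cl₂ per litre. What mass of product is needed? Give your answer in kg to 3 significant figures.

(a) Volume: 1410 m³ = 1,410,000 L.
(a) Alkalinity to neutralize: (183 − 77) = 106 mg/L as CaCO₃ × 1,410,000 L = 149,500 g as CaCO₃.
(a) Equivalents of H⁺ required: 149,500 ÷ 50 g/eq = 2989 eq = 2989 mol NaHSO₄.
(a) Mass of NaHSO₄: 2989 × 120.1 = 359,000 g.

(b) Chlorine deficit: 8.5 − 3.0 = 5.5 ppm = 5.5 mg/L as Cl₂.
(b) Cl₂ equivalent needed: 5.5 mg/L × 482,000 L = 2,651,000 mg = 2651 g.
(b) Product at 90.4% available chlorine: 2651 / 0.904 = 2933 g.

(a) 359 kg; (b) 2.93 kg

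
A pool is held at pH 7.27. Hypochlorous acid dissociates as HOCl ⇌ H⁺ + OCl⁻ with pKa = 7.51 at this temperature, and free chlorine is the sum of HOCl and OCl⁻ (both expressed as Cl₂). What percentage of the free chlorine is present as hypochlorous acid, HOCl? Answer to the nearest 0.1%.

[OCl⁻]/[HOCl] = 10^(pH − pKa) = 10^(7.27 − 7.51) = 10^-0.24 = 0.5754.
Fraction as HOCl = 1 / (1 + 0.5754) = 0.6347.

63.5%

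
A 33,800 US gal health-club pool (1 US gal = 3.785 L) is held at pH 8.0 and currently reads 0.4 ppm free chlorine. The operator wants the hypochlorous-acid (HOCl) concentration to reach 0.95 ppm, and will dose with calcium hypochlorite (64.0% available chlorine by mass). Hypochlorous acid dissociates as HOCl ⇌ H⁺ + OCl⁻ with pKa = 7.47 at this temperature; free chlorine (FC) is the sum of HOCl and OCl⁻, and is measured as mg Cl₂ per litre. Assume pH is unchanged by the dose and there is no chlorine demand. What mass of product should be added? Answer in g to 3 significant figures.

Volume: 33,800 US gal × 3.785 L/gal = 127,933 L.
[OCl⁻]/[HOCl] = 10^(pH − pKa) = 10^(8.0 − 7.47) = 3.388; fraction as HOCl = 1/(1 + 3.388) = 0.2279.
Free chlorine required for 0.95 ppm HOCl: 0.95 / 0.2279 = 4.169 ppm.
FC to add: 4.169 − 0.4 = 3.769 mg/L as Cl₂.
Cl₂ equivalent: 3.769 mg/L × 127,933 L = 482.2 g.
Product at 64.0% available Cl: 482.2 / 0.64 = 753.4 g.

753 g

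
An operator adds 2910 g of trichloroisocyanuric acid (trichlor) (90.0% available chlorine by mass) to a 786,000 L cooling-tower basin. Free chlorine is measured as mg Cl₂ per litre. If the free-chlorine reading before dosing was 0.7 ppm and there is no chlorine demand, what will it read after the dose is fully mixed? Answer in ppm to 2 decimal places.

Available chlorine delivered: 2910 g × 0.9 = 2619 g as Cl₂.
Concentration rise: 2619 g / 786,000 L = 3.332 mg/L = 3.33 ppm.
Final FC: 0.7 + 3.33 = 4.03 ppm.

4.03 ppm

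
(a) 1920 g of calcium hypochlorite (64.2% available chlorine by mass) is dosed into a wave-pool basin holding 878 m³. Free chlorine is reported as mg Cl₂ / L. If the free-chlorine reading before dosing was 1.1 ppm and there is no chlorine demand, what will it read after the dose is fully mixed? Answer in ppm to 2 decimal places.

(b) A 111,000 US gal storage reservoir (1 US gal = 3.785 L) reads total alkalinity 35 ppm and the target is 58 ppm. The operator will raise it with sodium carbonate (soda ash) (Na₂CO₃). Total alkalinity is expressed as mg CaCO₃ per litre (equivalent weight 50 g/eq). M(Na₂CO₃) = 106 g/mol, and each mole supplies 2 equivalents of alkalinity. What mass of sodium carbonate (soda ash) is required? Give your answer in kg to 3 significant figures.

(a) 2.50 ppm; (b) 10.2 kg

(a) Volume: 878 m³ = 878,000 L.
(a) Available chlorine delivered: 1920 g × 0.642 = 1233 g as Cl₂.
(a) Concentration rise: 1233 g / 878,000 L = 1.404 mg/L = 1.40 ppm.
(a) Final FC: 1.1 + 1.40 = 2.50 ppm.

(b) Volume: 111,000 US gal × 3.785 L/gal = 420,135 L.
(b) Alkalinity to add: (58 − 35) = 23 mg/L as CaCO₃ × 420,135 L = 9663 g as CaCO₃.
(b) Equivalents: 9663 g ÷ 50 g/eq = 193.3 eq.
(b) Each mole of Na₂CO₃ supplies 2 eq, so 193.3 / 2 = 96.63 mol.
(b) Mass: 96.63 mol × 106 g/mol = 10,240 g.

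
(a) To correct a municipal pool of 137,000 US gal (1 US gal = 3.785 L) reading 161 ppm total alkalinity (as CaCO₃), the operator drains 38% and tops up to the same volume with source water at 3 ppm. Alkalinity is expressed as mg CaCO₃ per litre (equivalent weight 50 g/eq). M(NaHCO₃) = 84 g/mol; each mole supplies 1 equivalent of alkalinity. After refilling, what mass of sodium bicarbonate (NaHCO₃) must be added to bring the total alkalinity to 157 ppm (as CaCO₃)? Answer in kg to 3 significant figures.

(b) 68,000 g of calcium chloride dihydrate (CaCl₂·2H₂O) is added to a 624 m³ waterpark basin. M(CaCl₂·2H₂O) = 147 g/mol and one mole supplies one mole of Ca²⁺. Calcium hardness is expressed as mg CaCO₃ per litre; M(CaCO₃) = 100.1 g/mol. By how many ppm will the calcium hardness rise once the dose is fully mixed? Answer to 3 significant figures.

(a) Volume: 137,000 US gal × 3.785 L/gal = 518,545 L.
(a) After draining 38% and refilling: 161 × 0.62 + 3 × 0.38 = 100.96 ppm.
(a) Deficit to target: 157 − 100.96 = 56.04 mg/L.
(a) As CaCO₃: 56.04 mg/L × 518,545 L = 29,060 g; ÷ 50 g/eq ÷ 1 = 581.2 mol NaHCO₃.
(a) Mass: 581.2 × 84 = 48,820 g.

(b) Volume: 624 m³ = 624,000 L.
(b) Moles of Ca²⁺: 68,000 g ÷ 147 g/mol = 462.6 mol.
(b) As CaCO₃: 462.6 mol × 100.1 g/mol = 46,300 g.
(b) Rise: 46,300 g / 624,000 L × 1000 = 74.21 mg/L.

(a) 48.8 kg; (b) 74.2 ppm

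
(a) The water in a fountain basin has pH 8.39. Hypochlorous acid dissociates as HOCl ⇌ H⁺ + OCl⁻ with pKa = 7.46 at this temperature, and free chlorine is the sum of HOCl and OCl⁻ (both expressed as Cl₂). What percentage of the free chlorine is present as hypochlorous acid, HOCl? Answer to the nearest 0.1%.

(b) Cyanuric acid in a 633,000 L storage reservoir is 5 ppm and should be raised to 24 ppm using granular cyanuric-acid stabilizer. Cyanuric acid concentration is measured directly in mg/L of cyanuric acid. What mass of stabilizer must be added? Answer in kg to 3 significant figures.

(a) 10.5%; (b) 12.0 kg

(a) [OCl⁻]/[HOCl] = 10^(pH − pKa) = 10^(8.39 − 7.46) = 10^0.93 = 8.511.
(a) Fraction as HOCl = 1 / (1 + 8.511) = 0.1051.

(b) CYA to add: (24 − 5) = 19 mg/L × 633,000 L = 12,030 g cyanuric acid.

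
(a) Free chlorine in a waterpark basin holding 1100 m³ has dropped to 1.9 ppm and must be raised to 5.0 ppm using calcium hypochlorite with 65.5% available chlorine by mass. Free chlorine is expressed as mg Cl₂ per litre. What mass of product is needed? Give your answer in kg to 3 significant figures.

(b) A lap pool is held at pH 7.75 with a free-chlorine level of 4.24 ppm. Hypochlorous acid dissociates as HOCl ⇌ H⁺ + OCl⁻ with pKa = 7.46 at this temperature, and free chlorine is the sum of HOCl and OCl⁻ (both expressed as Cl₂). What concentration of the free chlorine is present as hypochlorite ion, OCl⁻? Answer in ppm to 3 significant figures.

(a) 5.21 kg; (b) 2.80 ppm

(a) Volume: 1100 m³ = 1,100,000 L.
(a) Chlorine deficit: 5.0 − 1.9 = 3.1 ppm = 3.1 mg/L as Cl₂.
(a) Cl₂ equivalent needed: 3.1 mg/L × 1,100,000 L = 3,410,000 mg = 3410 g.
(a) Product at 65.5% available chlorine: 3410 / 0.655 = 5206 g.

(b) [OCl⁻]/[HOCl] = 10^(pH − pKa) = 10^(7.75 − 7.46) = 10^0.29 = 1.95.
(b) Fraction as HOCl = 1 / (1 + 1.95) = 0.339.
(b) OCl⁻ = (1 − 0.339) × 4.24 ppm = 2.803 ppm.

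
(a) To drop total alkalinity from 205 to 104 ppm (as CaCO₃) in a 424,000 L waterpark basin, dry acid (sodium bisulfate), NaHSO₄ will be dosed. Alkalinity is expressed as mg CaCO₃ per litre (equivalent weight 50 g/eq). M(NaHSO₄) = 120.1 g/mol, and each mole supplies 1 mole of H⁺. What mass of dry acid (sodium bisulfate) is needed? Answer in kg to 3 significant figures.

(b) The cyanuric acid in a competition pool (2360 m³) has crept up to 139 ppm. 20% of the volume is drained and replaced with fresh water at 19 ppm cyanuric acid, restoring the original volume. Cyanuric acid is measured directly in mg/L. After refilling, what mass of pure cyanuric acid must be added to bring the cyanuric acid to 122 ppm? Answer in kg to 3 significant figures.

(a) 103 kg; (b) 16.5 kg

(a) Alkalinity to neutralize: (205 − 104) = 101 mg/L as CaCO₃ × 424,000 L = 42,820 g as CaCO₃.
(a) Equivalents of H⁺ required: 42,820 ÷ 50 g/eq = 856.5 eq = 856.5 mol NaHSO₄.
(a) Mass of NaHSO₄: 856.5 × 120.1 = 102,900 g.

(b) Volume: 2360 m³ = 2,360,000 L.
(b) After draining 20% and refilling: 139 × 0.80 + 19 × 0.20 = 115 ppm.
(b) Deficit to target: 122 − 115 = 7 mg/L.
(b) Mass: 7 mg/L × 2,360,000 L = 16,520 g cyanuric acid.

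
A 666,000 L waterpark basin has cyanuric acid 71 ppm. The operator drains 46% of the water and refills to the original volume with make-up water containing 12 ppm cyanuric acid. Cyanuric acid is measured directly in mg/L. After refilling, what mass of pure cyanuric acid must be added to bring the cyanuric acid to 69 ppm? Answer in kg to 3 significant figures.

16.7 kg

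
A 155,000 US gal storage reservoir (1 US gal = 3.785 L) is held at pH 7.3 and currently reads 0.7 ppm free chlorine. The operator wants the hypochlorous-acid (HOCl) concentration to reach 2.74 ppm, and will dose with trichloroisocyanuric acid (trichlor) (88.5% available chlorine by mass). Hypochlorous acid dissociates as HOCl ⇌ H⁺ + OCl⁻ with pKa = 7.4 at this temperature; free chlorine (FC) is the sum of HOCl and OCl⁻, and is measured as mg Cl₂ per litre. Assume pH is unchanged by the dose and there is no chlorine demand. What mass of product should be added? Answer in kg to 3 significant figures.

2.80 kg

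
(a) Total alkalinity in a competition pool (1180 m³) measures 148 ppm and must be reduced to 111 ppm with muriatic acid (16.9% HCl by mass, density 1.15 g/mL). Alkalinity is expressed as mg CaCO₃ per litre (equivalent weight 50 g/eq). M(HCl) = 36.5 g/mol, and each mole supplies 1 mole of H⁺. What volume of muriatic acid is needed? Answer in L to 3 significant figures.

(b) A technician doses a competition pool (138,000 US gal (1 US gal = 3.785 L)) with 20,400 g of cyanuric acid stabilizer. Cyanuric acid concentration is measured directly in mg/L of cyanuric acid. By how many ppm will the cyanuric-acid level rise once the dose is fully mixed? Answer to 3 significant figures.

(a) Volume: 1180 m³ = 1,180,000 L.
(a) Alkalinity to neutralize: (148 − 111) = 37 mg/L as CaCO₃ × 1,180,000 L = 43,660 g as CaCO₃.
(a) Equivalents of H⁺ required: 43,660 ÷ 50 g/eq = 873.2 eq = 873.2 mol HCl.
(a) Mass of HCl: 873.2 × 36.5 = 31,870 g.
(a) Mass of 16.9% solution: 31,870 / 0.169 = 188,600 g.
(a) Volume: 188,600 g ÷ 1.15 g/mL = 164,000 mL.

(b) Volume: 138,000 US gal × 3.785 L/gal = 522,330 L.
(b) Rise: 20,400 g / 522,330 L × 1000 = 39.06 mg/L.

(a) 164 L; (b) 39.1 ppm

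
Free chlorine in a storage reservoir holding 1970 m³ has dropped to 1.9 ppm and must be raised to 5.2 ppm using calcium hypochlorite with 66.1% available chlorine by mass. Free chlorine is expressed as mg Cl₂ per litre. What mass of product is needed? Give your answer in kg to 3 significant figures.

9.84 kg

Volume: 1970 m³ = 1,970,000 L.
Chlorine deficit: 5.2 − 1.9 = 3.3 ppm = 3.3 mg/L as Cl₂.
Cl₂ equivalent needed: 3.3 mg/L × 1,970,000 L = 6,501,000 mg = 6501 g.
Product at 66.1% available chlorine: 6501 / 0.661 = 9835 g.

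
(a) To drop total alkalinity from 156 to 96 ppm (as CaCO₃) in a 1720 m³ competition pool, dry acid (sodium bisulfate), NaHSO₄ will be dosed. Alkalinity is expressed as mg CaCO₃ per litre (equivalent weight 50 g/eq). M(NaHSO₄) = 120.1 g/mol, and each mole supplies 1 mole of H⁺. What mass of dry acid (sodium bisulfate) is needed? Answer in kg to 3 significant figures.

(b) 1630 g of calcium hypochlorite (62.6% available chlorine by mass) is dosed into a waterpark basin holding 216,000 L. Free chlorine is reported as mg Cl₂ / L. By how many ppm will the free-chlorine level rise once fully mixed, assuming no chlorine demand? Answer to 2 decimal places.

(a) Volume: 1720 m³ = 1,720,000 L.
(a) Alkalinity to neutralize: (156 − 96) = 60 mg/L as CaCO₃ × 1,720,000 L = 103,200 g as CaCO₃.
(a) Equivalents of H⁺ required: 103,200 ÷ 50 g/eq = 2064 eq = 2064 mol NaHSO₄.
(a) Mass of NaHSO₄: 2064 × 120.1 = 247,900 g.

(b) Available chlorine delivered: 1630 g × 0.626 = 1020 g as Cl₂.
(b) Concentration rise: 1020 g / 216,000 L = 4.724 mg/L = 4.72 ppm.

(a) 248 kg; (b) 4.72 ppm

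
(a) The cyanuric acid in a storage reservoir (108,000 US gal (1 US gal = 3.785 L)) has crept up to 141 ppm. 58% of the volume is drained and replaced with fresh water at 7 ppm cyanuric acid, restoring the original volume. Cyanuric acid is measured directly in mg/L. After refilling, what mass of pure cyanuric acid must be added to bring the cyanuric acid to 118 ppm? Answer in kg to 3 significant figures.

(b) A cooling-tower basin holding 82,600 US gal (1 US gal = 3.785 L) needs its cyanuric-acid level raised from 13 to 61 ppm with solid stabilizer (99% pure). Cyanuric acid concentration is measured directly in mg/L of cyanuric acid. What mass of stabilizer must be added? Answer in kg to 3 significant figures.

(a) 22.4 kg; (b) 15.2 kg

(a) Volume: 108,000 US gal × 3.785 L/gal = 408,780 L.
(a) After draining 58% and refilling: 141 × 0.42 + 7 × 0.58 = 63.28 ppm.
(a) Deficit to target: 118 − 63.28 = 54.72 mg/L.
(a) Mass: 54.72 mg/L × 408,780 L = 22,370 g cyanuric acid.

(b) Volume: 82,600 US gal × 3.785 L/gal = 312,641 L.
(b) CYA to add: (61 − 13) = 48 mg/L × 312,641 L = 15,010 g cyanuric acid.
(b) At 99% purity: 15,010 / 0.99 = 15,160 g product.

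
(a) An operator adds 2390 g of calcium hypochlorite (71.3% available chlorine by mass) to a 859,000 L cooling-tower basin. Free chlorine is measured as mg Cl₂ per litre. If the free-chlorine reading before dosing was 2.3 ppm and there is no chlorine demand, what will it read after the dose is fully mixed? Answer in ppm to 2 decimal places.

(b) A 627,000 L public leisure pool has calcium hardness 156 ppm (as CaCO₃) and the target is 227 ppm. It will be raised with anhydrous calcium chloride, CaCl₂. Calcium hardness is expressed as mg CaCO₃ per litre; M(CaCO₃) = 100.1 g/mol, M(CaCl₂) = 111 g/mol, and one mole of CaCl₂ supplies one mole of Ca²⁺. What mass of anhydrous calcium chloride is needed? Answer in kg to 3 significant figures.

(a) Available chlorine delivered: 2390 g × 0.713 = 1704 g as Cl₂.
(a) Concentration rise: 1704 g / 859,000 L = 1.984 mg/L = 1.98 ppm.
(a) Final FC: 2.3 + 1.98 = 4.28 ppm.

(b) Hardness to add: (227 − 156) = 71 mg/L as CaCO₃ × 627,000 L = 44,520 g as CaCO₃.
(b) Moles of Ca²⁺ (1 mol Ca²⁺ ≡ 1 mol CaCO₃): 44,520 / 100.1 g/mol = 444.7 mol.
(b) Mass of CaCl₂: 444.7 × 111 = 49,360 g.

(a) 4.28 ppm; (b) 49.4 kg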